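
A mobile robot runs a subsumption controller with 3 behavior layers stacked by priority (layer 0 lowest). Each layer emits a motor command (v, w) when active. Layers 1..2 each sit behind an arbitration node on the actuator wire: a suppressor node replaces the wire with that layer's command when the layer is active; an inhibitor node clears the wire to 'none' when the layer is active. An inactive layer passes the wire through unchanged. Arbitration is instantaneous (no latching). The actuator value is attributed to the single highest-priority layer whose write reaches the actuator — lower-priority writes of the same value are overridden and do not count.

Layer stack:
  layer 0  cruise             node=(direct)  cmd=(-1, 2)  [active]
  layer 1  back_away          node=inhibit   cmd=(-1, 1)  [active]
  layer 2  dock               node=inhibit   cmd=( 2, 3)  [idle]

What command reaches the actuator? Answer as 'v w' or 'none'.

none

[0] cruise on; wire := (-1, 2)
[1] back_away on (inhibit); wire := none
[2] dock off; pass none
output none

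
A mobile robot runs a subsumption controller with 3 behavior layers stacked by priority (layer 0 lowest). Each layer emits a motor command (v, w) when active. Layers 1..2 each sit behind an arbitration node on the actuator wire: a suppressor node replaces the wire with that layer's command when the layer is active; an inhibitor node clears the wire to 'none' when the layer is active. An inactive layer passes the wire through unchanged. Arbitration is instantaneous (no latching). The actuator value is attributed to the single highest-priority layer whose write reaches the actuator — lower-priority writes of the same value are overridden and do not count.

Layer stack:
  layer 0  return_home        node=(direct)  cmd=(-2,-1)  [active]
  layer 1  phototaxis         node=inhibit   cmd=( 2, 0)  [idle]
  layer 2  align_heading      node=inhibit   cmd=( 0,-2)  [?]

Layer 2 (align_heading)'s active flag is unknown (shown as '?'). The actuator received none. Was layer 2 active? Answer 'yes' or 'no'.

If layer 2 is active=yes:
  actuator would be none
If layer 2 is active=no:
  actuator would be (-2, -1)
Observed none, so layer 2 was active.

yes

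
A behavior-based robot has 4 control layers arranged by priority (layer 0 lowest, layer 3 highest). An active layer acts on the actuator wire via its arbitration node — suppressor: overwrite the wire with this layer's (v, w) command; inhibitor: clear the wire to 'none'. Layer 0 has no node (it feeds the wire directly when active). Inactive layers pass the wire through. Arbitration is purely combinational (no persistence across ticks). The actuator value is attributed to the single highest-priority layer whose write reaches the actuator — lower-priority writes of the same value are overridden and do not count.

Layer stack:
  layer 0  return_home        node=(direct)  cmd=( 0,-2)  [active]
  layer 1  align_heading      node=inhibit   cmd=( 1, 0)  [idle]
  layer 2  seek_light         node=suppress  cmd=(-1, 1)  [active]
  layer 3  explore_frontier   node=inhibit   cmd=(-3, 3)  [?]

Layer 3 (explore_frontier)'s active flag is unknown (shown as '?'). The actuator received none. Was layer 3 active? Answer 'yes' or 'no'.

yes

If layer 3 is active=yes:
  actuator would be none
If layer 3 is active=no:
  actuator would be (-1, 1)
Observed none, so layer 3 was active.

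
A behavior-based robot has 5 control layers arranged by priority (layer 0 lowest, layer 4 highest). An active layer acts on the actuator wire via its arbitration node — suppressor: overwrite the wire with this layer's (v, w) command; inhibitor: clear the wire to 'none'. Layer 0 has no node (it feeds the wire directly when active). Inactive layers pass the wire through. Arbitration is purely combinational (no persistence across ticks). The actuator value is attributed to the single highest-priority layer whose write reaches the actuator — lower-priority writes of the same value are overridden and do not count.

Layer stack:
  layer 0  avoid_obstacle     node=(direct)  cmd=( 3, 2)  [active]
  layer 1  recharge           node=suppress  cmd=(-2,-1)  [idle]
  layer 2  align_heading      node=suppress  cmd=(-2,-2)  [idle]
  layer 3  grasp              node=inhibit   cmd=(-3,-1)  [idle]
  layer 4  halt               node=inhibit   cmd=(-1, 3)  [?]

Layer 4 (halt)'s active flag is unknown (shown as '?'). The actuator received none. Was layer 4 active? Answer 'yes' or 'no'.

yes

If layer 4 is active=yes:
  actuator would be none
If layer 4 is active=no:
  actuator would be (3, 2)
Observed none, so layer 4 was active.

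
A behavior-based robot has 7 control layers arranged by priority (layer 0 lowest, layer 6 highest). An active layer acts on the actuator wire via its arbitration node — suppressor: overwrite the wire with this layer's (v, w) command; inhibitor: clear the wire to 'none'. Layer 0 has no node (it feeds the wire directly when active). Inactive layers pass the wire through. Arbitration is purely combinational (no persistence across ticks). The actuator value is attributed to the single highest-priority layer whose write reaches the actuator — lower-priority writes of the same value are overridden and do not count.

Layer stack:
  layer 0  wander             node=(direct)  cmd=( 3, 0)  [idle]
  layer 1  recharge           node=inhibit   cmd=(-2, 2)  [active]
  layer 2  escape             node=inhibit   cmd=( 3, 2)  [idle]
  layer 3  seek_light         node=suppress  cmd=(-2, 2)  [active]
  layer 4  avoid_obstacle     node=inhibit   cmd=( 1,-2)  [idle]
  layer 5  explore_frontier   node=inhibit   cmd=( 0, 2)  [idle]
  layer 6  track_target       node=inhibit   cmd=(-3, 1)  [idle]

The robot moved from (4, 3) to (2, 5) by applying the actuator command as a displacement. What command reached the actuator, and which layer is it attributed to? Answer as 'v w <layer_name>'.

displacement = (2, 5) − (4, 3) = (-2, 2)
L0 wander: idle → wire = none
L1 recharge: active, inhibitor → wire = none
L2 escape: idle → wire stays none
L3 seek_light: active, suppressor → wire = (-2, 2)
L4 avoid_obstacle: idle → wire stays (-2, 2)
L5 explore_frontier: idle → wire stays (-2, 2)
L6 track_target: idle → wire stays (-2, 2)
actuator = (-2, 2) — from layer 3 (seek_light)

-2 2 seek_light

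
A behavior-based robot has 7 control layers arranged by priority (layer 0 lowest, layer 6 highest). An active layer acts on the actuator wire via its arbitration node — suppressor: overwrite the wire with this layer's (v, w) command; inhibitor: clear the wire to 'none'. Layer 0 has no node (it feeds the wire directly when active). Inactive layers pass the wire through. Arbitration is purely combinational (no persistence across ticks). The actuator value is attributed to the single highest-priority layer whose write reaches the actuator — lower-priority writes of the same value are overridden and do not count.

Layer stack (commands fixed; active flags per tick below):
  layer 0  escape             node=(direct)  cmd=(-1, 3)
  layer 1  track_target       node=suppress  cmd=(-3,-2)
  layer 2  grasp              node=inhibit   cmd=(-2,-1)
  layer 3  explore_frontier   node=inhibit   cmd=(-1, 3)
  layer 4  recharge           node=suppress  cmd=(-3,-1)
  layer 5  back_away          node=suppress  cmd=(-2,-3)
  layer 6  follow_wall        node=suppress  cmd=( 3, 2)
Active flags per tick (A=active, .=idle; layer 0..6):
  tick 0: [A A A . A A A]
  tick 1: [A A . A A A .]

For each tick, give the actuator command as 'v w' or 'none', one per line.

3 2
-2 -3

tick 0:
  layer 0 (escape) active — direct: (-1, 3)
  layer 1 (track_target) active — suppresses: (-3, -2)
  layer 2 (grasp) active — inhibits: none
  layer 3 (explore_frontier) idle — unchanged: none
  layer 4 (recharge) active — suppresses: (-3, -1)
  layer 5 (back_away) active — suppresses: (-2, -3)
  layer 6 (follow_wall) active — suppresses: (3, 2)
  → actuator (3, 2)
tick 1:
  layer 0 (escape) active — direct: (-1, 3)
  layer 1 (track_target) active — suppresses: (-3, -2)
  layer 2 (grasp) idle — unchanged: (-3, -2)
  layer 3 (explore_frontier) active — inhibits: none
  layer 4 (recharge) active — suppresses: (-3, -1)
  layer 5 (back_away) active — suppresses: (-2, -3)
  layer 6 (follow_wall) idle — unchanged: (-2, -3)
  → actuator (-2, -3)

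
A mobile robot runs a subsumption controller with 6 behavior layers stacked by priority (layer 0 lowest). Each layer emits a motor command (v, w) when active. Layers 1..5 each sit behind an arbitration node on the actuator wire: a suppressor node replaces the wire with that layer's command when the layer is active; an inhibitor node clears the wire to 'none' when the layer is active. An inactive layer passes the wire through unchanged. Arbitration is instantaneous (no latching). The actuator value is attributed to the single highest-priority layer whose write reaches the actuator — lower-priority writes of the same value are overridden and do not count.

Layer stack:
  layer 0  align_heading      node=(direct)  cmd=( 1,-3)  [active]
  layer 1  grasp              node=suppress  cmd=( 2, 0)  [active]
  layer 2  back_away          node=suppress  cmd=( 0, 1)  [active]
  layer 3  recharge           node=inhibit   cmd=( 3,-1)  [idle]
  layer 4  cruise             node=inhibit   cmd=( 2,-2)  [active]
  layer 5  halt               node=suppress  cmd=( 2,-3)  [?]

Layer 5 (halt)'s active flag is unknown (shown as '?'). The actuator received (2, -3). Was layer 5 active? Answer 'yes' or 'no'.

If layer 5 is active=yes:
  actuator would be (2, -3)
If layer 5 is active=no:
  actuator would be none
Observed (2, -3), so layer 5 was active.

yes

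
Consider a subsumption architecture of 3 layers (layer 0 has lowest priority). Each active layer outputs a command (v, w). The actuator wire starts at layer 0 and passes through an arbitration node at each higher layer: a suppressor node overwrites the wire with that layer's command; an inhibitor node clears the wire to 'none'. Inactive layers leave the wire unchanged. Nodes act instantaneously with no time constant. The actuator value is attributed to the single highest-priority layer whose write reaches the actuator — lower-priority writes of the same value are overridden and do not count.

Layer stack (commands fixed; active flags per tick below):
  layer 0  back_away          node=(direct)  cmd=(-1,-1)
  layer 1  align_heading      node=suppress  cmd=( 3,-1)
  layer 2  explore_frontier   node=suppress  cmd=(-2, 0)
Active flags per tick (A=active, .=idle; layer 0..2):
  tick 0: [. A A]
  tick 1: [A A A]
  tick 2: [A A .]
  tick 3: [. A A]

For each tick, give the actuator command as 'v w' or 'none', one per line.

-2 0
-2 0
3 -1
-2 0

tick 0:
  layer 0 (back_away) idle — none
  layer 1 (align_heading) active — suppresses: (3, -1)
  layer 2 (explore_frontier) active — suppresses: (-2, 0)
  → actuator (-2, 0)
tick 1:
  layer 0 (back_away) active — direct: (-1, -1)
  layer 1 (align_heading) active — suppresses: (3, -1)
  layer 2 (explore_frontier) active — suppresses: (-2, 0)
  → actuator (-2, 0)
tick 2:
  layer 0 (back_away) active — direct: (-1, -1)
  layer 1 (align_heading) active — suppresses: (3, -1)
  layer 2 (explore_frontier) idle — unchanged: (3, -1)
  → actuator (3, -1)
tick 3:
  layer 0 (back_away) idle — none
  layer 1 (align_heading) active — suppresses: (3, -1)
  layer 2 (explore_frontier) active — suppresses: (-2, 0)
  → actuator (-2, 0)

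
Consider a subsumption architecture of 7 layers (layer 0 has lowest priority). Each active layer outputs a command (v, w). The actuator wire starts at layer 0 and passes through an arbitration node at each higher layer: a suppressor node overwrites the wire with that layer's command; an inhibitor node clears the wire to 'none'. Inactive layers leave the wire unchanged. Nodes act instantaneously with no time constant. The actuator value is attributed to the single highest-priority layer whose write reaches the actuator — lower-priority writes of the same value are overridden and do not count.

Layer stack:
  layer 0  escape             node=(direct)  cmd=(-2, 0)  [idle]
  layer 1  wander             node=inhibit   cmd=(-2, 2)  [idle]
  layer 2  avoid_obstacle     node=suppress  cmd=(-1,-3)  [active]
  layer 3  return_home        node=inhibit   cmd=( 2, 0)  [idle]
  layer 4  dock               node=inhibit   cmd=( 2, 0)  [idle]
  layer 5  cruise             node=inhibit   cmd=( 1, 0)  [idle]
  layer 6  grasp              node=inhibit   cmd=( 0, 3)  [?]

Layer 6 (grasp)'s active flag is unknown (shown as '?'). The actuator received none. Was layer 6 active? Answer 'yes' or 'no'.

yes

If layer 6 is active=yes:
  actuator would be none
If layer 6 is active=no:
  actuator would be (-1, -3)
Observed none, so layer 6 was active.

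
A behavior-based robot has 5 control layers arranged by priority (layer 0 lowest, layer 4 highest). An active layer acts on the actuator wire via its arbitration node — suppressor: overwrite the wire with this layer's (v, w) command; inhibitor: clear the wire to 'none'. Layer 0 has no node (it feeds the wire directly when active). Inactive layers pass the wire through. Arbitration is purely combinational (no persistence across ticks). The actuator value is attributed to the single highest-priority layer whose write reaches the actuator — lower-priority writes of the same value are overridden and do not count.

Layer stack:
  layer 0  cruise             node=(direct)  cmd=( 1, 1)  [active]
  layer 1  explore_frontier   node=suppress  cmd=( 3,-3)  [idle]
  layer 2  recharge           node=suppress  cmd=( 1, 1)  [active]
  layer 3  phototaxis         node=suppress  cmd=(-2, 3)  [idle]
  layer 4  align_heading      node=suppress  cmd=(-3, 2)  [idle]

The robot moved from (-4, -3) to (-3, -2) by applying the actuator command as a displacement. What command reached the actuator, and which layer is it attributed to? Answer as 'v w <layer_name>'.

1 1 recharge

displacement = (-3, -2) − (-4, -3) = (1, 1)
[0] cruise on; wire := (1, 1)
[1] explore_frontier off; pass (1, 1)
[2] recharge on (suppress); wire := (1, 1)
[3] phototaxis off; pass (1, 1)
[4] align_heading off; pass (1, 1)
output (1, 1) — from layer 2 (recharge)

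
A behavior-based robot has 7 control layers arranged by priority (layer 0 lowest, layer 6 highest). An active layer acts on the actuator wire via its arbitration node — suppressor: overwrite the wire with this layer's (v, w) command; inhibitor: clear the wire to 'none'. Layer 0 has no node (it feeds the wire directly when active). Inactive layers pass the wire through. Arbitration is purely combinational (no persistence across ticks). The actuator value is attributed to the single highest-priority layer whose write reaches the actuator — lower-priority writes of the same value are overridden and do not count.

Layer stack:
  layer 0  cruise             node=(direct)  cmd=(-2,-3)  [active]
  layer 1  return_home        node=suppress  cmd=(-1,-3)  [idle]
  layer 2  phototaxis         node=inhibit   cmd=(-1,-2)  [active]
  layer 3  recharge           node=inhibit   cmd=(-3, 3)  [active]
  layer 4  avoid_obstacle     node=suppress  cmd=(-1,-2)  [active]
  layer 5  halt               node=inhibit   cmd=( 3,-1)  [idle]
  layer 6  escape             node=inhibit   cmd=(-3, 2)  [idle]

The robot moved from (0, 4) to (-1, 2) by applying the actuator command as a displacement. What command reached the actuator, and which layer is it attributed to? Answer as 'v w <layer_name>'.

displacement = (-1, 2) − (0, 4) = (-1, -2)
L0 cruise: active, feeds wire = (-2, -3)
L1 return_home: idle → wire stays (-2, -3)
L2 phototaxis: active, inhibitor → wire = none
L3 recharge: active, inhibitor → wire = none
L4 avoid_obstacle: active, suppressor → wire = (-1, -2)
L5 halt: idle → wire stays (-1, -2)
L6 escape: idle → wire stays (-1, -2)
actuator = (-1, -2) — from layer 4 (avoid_obstacle)

-1 -2 avoid_obstacle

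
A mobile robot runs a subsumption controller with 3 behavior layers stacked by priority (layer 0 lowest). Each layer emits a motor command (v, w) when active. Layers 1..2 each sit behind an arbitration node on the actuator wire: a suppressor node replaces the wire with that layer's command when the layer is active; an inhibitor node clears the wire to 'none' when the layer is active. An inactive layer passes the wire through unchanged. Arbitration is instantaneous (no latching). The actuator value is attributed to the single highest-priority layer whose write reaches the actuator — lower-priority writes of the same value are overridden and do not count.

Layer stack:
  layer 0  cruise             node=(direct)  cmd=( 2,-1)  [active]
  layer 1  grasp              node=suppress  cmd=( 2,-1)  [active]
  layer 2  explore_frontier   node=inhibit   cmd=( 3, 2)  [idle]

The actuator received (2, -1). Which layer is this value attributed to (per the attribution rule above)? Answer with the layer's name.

grasp

L0 cruise: active, feeds wire = (2, -1)
L1 grasp: active, suppressor → wire = (2, -1)
L2 explore_frontier: idle → wire stays (2, -1)
actuator = (2, -1)
last writer: layer 1 = grasp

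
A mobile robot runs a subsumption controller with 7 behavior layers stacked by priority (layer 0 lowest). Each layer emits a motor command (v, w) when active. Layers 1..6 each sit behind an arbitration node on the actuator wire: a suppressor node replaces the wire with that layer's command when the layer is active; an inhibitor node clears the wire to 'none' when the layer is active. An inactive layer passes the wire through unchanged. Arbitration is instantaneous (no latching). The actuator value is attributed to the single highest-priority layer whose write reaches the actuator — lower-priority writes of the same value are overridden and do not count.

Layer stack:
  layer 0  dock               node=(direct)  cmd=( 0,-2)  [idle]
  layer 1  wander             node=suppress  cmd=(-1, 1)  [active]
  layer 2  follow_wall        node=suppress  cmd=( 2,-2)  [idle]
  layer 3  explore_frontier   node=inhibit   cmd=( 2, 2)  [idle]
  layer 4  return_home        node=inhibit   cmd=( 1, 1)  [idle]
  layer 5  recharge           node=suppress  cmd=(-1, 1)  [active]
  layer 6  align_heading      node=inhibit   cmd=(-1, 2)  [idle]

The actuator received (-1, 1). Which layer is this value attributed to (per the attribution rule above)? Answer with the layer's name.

layer 0 (dock) idle — none
layer 1 (wander) active — suppresses: (-1, 1)
layer 2 (follow_wall) idle — unchanged: (-1, 1)
layer 3 (explore_frontier) idle — unchanged: (-1, 1)
layer 4 (return_home) idle — unchanged: (-1, 1)
layer 5 (recharge) active — suppresses: (-1, 1)
layer 6 (align_heading) idle — unchanged: (-1, 1)
→ actuator (-1, 1)
last writer: layer 5 = recharge

recharge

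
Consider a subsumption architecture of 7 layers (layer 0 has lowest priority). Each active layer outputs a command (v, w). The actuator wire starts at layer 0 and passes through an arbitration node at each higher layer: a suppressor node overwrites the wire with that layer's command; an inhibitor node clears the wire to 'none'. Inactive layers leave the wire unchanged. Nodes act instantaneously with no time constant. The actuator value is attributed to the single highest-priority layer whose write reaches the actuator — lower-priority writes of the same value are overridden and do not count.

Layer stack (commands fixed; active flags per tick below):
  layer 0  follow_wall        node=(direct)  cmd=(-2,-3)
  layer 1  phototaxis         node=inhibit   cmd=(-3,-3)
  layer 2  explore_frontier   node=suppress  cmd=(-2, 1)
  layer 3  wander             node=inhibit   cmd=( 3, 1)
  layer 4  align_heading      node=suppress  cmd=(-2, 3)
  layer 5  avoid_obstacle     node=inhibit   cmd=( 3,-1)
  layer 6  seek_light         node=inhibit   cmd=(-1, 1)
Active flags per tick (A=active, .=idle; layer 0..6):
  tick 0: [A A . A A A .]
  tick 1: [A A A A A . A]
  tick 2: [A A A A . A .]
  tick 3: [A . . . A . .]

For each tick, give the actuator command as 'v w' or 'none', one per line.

none
none
none
-2 3

tick 0:
  L0 follow_wall: active, feeds wire = (-2, -3)
  L1 phototaxis: active, inhibitor → wire = none
  L2 explore_frontier: idle → wire stays none
  L3 wander: active, inhibitor → wire = none
  L4 align_heading: active, suppressor → wire = (-2, 3)
  L5 avoid_obstacle: active, inhibitor → wire = none
  L6 seek_light: idle → wire stays none
  actuator = none
tick 1:
  L0 follow_wall: active, feeds wire = (-2, -3)
  L1 phototaxis: active, inhibitor → wire = none
  L2 explore_frontier: active, suppressor → wire = (-2, 1)
  L3 wander: active, inhibitor → wire = none
  L4 align_heading: active, suppressor → wire = (-2, 3)
  L5 avoid_obstacle: idle → wire stays (-2, 3)
  L6 seek_light: active, inhibitor → wire = none
  actuator = none
tick 2:
  L0 follow_wall: active, feeds wire = (-2, -3)
  L1 phototaxis: active, inhibitor → wire = none
  L2 explore_frontier: active, suppressor → wire = (-2, 1)
  L3 wander: active, inhibitor → wire = none
  L4 align_heading: idle → wire stays none
  L5 avoid_obstacle: active, inhibitor → wire = none
  L6 seek_light: idle → wire stays none
  actuator = none
tick 3:
  L0 follow_wall: active, feeds wire = (-2, -3)
  L1 phototaxis: idle → wire stays (-2, -3)
  L2 explore_frontier: idle → wire stays (-2, -3)
  L3 wander: idle → wire stays (-2, -3)
  L4 align_heading: active, suppressor → wire = (-2, 3)
  L5 avoid_obstacle: idle → wire stays (-2, 3)
  L6 seek_light: idle → wire stays (-2, 3)
  actuator = (-2, 3)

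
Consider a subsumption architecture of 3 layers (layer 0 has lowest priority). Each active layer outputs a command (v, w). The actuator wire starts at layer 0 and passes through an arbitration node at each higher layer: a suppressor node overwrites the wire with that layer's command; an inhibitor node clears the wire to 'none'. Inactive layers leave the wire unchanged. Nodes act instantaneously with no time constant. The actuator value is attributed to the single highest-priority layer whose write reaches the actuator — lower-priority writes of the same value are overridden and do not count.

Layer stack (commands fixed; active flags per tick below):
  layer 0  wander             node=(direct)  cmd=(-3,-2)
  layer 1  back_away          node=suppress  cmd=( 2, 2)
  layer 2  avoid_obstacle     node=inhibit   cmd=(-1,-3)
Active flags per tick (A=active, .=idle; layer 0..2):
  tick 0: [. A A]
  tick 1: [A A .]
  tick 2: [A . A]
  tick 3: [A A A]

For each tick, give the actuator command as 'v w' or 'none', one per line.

none
2 2
none
none

tick 0:
  layer 0 (wander) idle — none
  layer 1 (back_away) active — suppresses: (2, 2)
  layer 2 (avoid_obstacle) active — inhibits: none
  → actuator none
tick 1:
  layer 0 (wander) active — direct: (-3, -2)
  layer 1 (back_away) active — suppresses: (2, 2)
  layer 2 (avoid_obstacle) idle — unchanged: (2, 2)
  → actuator (2, 2)
tick 2:
  layer 0 (wander) active — direct: (-3, -2)
  layer 1 (back_away) idle — unchanged: (-3, -2)
  layer 2 (avoid_obstacle) active — inhibits: none
  → actuator none
tick 3:
  layer 0 (wander) active — direct: (-3, -2)
  layer 1 (back_away) active — suppresses: (2, 2)
  layer 2 (avoid_obstacle) active — inhibits: none
  → actuator none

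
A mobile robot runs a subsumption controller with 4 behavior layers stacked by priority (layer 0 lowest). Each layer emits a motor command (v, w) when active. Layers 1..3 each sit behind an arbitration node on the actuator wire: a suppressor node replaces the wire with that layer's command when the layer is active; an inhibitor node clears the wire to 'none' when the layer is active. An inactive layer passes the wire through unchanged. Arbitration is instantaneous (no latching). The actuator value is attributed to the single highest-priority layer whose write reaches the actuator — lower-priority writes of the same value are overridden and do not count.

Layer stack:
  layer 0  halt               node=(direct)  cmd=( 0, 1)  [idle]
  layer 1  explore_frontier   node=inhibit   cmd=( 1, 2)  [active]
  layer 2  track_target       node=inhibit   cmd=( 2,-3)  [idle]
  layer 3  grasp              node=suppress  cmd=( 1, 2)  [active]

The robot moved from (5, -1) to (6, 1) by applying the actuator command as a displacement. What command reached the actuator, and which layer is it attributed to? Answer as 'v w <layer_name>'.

displacement = (6, 1) − (5, -1) = (1, 2)
[0] halt off; wire := none
[1] explore_frontier on (inhibit); wire := none
[2] track_target off; pass none
[3] grasp on (suppress); wire := (1, 2)
output (1, 2) — from layer 3 (grasp)

1 2 grasp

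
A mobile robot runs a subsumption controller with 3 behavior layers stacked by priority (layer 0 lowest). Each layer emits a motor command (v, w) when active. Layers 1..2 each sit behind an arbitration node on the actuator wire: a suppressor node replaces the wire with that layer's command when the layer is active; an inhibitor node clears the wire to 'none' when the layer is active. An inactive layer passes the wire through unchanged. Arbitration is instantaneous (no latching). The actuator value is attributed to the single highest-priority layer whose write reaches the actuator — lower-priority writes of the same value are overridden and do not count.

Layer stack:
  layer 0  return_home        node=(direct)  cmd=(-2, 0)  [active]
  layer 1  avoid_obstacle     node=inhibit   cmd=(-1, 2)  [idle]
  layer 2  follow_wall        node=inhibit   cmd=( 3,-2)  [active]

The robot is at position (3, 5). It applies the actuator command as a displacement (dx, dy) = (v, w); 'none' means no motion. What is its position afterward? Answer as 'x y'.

3 5

[0] return_home on; wire := (-2, 0)
[1] avoid_obstacle off; pass (-2, 0)
[2] follow_wall on (inhibit); wire := none
output none
position: (3, 5) + none = (3, 5)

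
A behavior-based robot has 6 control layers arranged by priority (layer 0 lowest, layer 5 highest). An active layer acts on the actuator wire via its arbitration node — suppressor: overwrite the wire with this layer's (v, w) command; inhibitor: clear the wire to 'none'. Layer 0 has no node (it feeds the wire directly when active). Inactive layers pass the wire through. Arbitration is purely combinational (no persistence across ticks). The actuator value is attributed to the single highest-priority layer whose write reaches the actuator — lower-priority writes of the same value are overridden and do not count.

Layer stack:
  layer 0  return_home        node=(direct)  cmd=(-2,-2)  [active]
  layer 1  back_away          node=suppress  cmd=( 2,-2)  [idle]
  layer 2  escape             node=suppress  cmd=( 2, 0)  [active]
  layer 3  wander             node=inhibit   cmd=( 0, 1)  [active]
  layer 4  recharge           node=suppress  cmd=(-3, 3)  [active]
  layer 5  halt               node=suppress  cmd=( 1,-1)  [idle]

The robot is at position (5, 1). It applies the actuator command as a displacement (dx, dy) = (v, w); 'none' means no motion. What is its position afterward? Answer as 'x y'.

2 4

L0 return_home: active, feeds wire = (-2, -2)
L1 back_away: idle → wire stays (-2, -2)
L2 escape: active, suppressor → wire = (2, 0)
L3 wander: active, inhibitor → wire = none
L4 recharge: active, suppressor → wire = (-3, 3)
L5 halt: idle → wire stays (-3, 3)
actuator = (-3, 3)
position: (5, 1) + (-3, 3) = (2, 4)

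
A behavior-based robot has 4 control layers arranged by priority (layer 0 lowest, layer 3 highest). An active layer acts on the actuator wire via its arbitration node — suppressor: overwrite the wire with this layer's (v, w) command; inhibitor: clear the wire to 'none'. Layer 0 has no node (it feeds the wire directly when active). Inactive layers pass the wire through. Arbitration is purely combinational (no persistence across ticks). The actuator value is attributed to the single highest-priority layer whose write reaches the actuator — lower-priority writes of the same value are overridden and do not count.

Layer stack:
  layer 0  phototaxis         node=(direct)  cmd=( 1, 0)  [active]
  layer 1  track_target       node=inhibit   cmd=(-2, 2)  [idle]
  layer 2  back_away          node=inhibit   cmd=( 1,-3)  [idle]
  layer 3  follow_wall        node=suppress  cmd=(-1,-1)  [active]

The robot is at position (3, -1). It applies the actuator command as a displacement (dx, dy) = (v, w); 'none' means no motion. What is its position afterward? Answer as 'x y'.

layer 0 (phototaxis) active — direct: (1, 0)
layer 1 (track_target) idle — unchanged: (1, 0)
layer 2 (back_away) idle — unchanged: (1, 0)
layer 3 (follow_wall) active — suppresses: (-1, -1)
→ actuator (-1, -1)
position: (3, -1) + (-1, -1) = (2, -2)

2 -2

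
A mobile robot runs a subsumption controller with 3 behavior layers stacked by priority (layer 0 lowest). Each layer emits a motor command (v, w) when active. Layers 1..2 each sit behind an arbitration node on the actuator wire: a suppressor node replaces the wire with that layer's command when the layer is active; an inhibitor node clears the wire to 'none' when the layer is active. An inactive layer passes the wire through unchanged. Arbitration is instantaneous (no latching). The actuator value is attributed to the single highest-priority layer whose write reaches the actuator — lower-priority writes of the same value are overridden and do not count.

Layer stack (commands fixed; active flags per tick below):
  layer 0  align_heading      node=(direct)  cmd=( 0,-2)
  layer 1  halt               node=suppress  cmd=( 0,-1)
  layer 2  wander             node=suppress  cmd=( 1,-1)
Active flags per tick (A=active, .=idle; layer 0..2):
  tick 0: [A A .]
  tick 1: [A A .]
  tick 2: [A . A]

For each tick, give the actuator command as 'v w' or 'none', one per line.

tick 0:
  layer 0 (align_heading) active — direct: (0, -2)
  layer 1 (halt) active — suppresses: (0, -1)
  layer 2 (wander) idle — unchanged: (0, -1)
  → actuator (0, -1)
tick 1:
  layer 0 (align_heading) active — direct: (0, -2)
  layer 1 (halt) active — suppresses: (0, -1)
  layer 2 (wander) idle — unchanged: (0, -1)
  → actuator (0, -1)
tick 2:
  layer 0 (align_heading) active — direct: (0, -2)
  layer 1 (halt) idle — unchanged: (0, -2)
  layer 2 (wander) active — suppresses: (1, -1)
  → actuator (1, -1)

0 -1
0 -1
1 -1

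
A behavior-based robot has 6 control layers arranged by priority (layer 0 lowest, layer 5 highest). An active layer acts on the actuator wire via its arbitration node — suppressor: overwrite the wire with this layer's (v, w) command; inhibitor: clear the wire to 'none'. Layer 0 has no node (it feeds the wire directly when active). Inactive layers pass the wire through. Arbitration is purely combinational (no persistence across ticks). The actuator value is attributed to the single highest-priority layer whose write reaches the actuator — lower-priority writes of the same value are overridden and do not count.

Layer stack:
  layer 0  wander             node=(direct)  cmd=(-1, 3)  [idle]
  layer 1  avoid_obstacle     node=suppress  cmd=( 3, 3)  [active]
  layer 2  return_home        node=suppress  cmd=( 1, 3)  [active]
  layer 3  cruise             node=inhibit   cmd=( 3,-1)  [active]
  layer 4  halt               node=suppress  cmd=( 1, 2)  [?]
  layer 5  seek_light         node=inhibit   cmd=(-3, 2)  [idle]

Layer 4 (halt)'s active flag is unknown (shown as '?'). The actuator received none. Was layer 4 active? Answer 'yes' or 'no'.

If layer 4 is active=yes:
  actuator would be (1, 2)
If layer 4 is active=no:
  actuator would be none
Observed none, so layer 4 was idle.

no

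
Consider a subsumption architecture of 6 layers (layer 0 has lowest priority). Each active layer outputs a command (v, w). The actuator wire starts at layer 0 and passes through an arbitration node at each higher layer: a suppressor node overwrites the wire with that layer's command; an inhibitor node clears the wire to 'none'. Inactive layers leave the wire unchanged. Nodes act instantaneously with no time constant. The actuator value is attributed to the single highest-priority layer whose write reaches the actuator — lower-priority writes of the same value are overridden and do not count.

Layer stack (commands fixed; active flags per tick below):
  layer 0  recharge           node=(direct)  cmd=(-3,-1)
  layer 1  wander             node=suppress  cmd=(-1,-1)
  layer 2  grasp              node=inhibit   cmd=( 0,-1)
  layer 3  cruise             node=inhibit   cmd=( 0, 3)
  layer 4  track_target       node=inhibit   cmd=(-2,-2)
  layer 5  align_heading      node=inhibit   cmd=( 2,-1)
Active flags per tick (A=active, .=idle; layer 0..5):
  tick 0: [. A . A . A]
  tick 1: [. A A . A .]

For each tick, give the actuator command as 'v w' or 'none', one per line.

tick 0:
  L0 recharge: idle → wire = none
  L1 wander: active, suppressor → wire = (-1, -1)
  L2 grasp: idle → wire stays (-1, -1)
  L3 cruise: active, inhibitor → wire = none
  L4 track_target: idle → wire stays none
  L5 align_heading: active, inhibitor → wire = none
  actuator = none
tick 1:
  L0 recharge: idle → wire = none
  L1 wander: active, suppressor → wire = (-1, -1)
  L2 grasp: active, inhibitor → wire = none
  L3 cruise: idle → wire stays none
  L4 track_target: active, inhibitor → wire = none
  L5 align_heading: idle → wire stays none
  actuator = none

none
none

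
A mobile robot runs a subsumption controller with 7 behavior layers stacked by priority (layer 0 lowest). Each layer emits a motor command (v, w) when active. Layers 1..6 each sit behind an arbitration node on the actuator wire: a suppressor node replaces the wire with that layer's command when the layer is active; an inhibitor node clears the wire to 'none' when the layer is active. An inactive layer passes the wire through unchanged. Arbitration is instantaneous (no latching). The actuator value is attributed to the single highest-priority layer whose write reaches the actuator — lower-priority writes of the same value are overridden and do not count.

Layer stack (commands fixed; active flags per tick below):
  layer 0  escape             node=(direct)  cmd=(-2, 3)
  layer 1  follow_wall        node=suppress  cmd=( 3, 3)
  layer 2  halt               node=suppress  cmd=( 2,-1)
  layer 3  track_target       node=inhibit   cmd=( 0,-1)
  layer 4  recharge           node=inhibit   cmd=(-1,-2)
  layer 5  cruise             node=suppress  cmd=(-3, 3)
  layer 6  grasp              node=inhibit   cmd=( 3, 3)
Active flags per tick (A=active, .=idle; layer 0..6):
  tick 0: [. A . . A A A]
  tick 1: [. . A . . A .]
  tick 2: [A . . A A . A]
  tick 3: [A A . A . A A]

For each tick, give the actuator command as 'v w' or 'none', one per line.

none
-3 3
none
none

tick 0:
  [0] escape off; wire := none
  [1] follow_wall on (suppress); wire := (3, 3)
  [2] halt off; pass (3, 3)
  [3] track_target off; pass (3, 3)
  [4] recharge on (inhibit); wire := none
  [5] cruise on (suppress); wire := (-3, 3)
  [6] grasp on (inhibit); wire := none
  output none
tick 1:
  [0] escape off; wire := none
  [1] follow_wall off; pass none
  [2] halt on (suppress); wire := (2, -1)
  [3] track_target off; pass (2, -1)
  [4] recharge off; pass (2, -1)
  [5] cruise on (suppress); wire := (-3, 3)
  [6] grasp off; pass (-3, 3)
  output (-3, 3)
tick 2:
  [0] escape on; wire := (-2, 3)
  [1] follow_wall off; pass (-2, 3)
  [2] halt off; pass (-2, 3)
  [3] track_target on (inhibit); wire := none
  [4] recharge on (inhibit); wire := none
  [5] cruise off; pass none
  [6] grasp on (inhibit); wire := none
  output none
tick 3:
  [0] escape on; wire := (-2, 3)
  [1] follow_wall on (suppress); wire := (3, 3)
  [2] halt off; pass (3, 3)
  [3] track_target on (inhibit); wire := none
  [4] recharge off; pass none
  [5] cruise on (suppress); wire := (-3, 3)
  [6] grasp on (inhibit); wire := none
  output none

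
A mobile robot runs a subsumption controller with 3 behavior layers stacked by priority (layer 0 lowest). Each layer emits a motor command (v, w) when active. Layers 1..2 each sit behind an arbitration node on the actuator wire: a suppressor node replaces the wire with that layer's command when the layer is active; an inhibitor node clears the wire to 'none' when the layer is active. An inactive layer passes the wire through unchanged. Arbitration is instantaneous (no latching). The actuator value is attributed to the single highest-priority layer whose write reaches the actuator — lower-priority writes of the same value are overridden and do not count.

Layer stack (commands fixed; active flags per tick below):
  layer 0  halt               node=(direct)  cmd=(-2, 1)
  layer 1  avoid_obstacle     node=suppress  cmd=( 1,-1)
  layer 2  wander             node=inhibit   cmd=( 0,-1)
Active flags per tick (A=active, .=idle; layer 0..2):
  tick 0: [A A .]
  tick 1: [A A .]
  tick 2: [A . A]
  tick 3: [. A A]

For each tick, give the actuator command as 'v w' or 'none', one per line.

tick 0:
  [0] halt on; wire := (-2, 1)
  [1] avoid_obstacle on (suppress); wire := (1, -1)
  [2] wander off; pass (1, -1)
  output (1, -1)
tick 1:
  [0] halt on; wire := (-2, 1)
  [1] avoid_obstacle on (suppress); wire := (1, -1)
  [2] wander off; pass (1, -1)
  output (1, -1)
tick 2:
  [0] halt on; wire := (-2, 1)
  [1] avoid_obstacle off; pass (-2, 1)
  [2] wander on (inhibit); wire := none
  output none
tick 3:
  [0] halt off; wire := none
  [1] avoid_obstacle on (suppress); wire := (1, -1)
  [2] wander on (inhibit); wire := none
  output none

1 -1
1 -1
none
none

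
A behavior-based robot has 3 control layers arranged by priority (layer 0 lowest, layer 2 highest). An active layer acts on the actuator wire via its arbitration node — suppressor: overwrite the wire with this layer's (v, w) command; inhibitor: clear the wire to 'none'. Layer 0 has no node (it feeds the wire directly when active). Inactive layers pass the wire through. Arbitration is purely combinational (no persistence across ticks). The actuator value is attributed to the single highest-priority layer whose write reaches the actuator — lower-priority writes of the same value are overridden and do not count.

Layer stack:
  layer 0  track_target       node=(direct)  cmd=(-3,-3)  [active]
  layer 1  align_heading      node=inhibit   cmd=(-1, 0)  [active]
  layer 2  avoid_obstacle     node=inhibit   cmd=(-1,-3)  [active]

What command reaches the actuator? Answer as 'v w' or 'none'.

none

layer 0 (track_target) active — direct: (-3, -3)
layer 1 (align_heading) active — inhibits: none
layer 2 (avoid_obstacle) active — inhibits: none
→ actuator none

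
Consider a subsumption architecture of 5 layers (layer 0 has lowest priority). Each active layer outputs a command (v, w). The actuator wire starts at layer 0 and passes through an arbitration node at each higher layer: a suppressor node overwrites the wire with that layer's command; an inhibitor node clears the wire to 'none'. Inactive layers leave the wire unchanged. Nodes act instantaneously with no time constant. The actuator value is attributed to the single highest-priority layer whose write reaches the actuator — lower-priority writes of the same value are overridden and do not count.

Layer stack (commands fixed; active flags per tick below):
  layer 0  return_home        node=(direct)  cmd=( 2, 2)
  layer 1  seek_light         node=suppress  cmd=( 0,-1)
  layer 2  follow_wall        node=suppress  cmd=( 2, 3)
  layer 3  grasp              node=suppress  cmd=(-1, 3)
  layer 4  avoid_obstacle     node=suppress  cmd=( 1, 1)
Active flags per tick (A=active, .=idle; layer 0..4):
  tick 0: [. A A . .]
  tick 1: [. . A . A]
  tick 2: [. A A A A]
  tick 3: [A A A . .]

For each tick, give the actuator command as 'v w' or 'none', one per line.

2 3
1 1
1 1
2 3

tick 0:
  L0 return_home: idle → wire = none
  L1 seek_light: active, suppressor → wire = (0, -1)
  L2 follow_wall: active, suppressor → wire = (2, 3)
  L3 grasp: idle → wire stays (2, 3)
  L4 avoid_obstacle: idle → wire stays (2, 3)
  actuator = (2, 3)
tick 1:
  L0 return_home: idle → wire = none
  L1 seek_light: idle → wire stays none
  L2 follow_wall: active, suppressor → wire = (2, 3)
  L3 grasp: idle → wire stays (2, 3)
  L4 avoid_obstacle: active, suppressor → wire = (1, 1)
  actuator = (1, 1)
tick 2:
  L0 return_home: idle → wire = none
  L1 seek_light: active, suppressor → wire = (0, -1)
  L2 follow_wall: active, suppressor → wire = (2, 3)
  L3 grasp: active, suppressor → wire = (-1, 3)
  L4 avoid_obstacle: active, suppressor → wire = (1, 1)
  actuator = (1, 1)
tick 3:
  L0 return_home: active, feeds wire = (2, 2)
  L1 seek_light: active, suppressor → wire = (0, -1)
  L2 follow_wall: active, suppressor → wire = (2, 3)
  L3 grasp: idle → wire stays (2, 3)
  L4 avoid_obstacle: idle → wire stays (2, 3)
  actuator = (2, 3)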